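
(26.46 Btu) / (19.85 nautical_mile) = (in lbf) 0.1707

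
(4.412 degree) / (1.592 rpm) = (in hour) 0.0001283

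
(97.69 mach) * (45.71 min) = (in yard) 9.977e+07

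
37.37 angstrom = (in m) 3.737e-09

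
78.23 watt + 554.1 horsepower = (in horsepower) 554.2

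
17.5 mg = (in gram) 0.0175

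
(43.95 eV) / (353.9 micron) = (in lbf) 4.473e-15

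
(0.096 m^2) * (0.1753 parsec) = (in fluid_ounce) 1.756e+19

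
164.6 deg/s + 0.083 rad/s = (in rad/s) 2.956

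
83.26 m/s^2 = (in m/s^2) 83.26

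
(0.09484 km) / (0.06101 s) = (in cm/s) 1.554e+05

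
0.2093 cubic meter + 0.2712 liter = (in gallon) 55.36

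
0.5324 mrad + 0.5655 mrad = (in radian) 0.001098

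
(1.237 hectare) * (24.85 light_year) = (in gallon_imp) 6.397e+23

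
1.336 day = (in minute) 1924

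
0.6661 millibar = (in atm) 0.0006574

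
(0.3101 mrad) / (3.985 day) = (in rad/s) 9.007e-10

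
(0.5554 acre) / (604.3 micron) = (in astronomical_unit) 2.486e-05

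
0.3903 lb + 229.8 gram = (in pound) 0.8969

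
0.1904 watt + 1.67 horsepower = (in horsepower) 1.67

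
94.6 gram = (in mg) 9.46e+04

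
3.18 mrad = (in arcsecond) 655.9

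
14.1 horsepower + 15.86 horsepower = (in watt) 2.234e+04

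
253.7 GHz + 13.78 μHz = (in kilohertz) 2.537e+08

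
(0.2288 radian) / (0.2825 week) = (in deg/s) 7.673e-05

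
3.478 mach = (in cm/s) 1.184e+05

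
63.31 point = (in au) 1.493e-13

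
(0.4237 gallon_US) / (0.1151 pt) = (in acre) 0.009761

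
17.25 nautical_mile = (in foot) 1.048e+05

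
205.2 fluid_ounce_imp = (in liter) 5.83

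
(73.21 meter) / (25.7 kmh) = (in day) 0.0001187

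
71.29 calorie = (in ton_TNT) 7.129e-08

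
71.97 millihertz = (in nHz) 7.197e+07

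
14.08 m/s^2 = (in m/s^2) 14.08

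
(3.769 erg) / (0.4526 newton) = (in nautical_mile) 4.496e-10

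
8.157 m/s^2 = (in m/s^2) 8.157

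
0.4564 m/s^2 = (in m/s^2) 0.4564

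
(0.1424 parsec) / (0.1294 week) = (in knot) 1.091e+11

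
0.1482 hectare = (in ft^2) 1.595e+04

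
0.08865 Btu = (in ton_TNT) 2.235e-08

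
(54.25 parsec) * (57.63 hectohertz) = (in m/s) 9.647e+21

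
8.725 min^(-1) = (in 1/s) 0.1454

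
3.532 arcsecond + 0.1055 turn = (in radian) 0.6629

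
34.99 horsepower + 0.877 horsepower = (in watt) 2.675e+04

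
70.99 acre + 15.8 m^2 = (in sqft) 3.092e+06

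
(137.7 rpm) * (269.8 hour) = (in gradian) 8.916e+08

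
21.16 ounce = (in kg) 0.5999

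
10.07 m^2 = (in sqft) 108.4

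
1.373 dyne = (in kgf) 1.4e-06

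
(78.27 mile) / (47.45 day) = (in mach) 9.024e-05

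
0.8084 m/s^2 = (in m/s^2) 0.8084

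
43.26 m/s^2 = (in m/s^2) 43.26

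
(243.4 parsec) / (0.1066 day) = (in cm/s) 8.155e+16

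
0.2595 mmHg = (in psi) 0.005018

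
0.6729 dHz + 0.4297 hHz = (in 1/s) 43.04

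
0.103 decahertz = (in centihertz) 103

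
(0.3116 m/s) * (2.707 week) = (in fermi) 5.101e+20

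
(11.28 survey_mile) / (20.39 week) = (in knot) 0.002861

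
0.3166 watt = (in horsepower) 0.0004246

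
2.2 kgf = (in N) 21.57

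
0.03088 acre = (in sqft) 1345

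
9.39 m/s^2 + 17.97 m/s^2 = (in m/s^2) 27.36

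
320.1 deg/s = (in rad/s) 5.587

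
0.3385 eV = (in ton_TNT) 1.296e-29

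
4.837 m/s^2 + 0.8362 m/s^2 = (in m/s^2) 5.673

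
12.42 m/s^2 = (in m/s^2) 12.42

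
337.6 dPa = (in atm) 0.0003332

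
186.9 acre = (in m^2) 7.564e+05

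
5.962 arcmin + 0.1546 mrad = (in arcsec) 389.6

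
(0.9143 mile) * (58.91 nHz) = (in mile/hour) 0.0001939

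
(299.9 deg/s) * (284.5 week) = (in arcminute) 3.096e+12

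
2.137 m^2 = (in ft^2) 23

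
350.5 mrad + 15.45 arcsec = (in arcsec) 7.231e+04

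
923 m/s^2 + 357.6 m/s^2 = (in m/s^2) 1281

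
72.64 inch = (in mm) 1845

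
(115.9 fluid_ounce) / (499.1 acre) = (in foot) 5.568e-09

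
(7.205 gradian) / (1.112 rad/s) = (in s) 0.1018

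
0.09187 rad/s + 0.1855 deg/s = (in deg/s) 5.449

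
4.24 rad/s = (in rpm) 40.49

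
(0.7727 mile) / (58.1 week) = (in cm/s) 0.003539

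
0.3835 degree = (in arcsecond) 1381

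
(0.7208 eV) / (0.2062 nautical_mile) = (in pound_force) 6.798e-23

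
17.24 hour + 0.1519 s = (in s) 6.206e+04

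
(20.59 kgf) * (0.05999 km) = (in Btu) 11.48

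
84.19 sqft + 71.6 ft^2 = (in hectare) 0.001447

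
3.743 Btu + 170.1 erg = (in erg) 3.949e+10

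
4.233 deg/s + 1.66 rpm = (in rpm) 2.365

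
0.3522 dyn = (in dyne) 0.3522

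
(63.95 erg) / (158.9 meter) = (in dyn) 0.004025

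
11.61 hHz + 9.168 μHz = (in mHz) 1.161e+06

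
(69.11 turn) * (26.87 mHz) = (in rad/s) 11.67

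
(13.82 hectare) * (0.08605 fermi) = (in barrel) 7.48e-11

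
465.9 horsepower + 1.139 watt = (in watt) 3.474e+05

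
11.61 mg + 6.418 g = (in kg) 0.00643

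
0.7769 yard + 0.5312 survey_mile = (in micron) 8.556e+08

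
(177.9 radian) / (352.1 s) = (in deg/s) 28.95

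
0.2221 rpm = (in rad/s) 0.02326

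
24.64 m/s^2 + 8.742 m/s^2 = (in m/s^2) 33.38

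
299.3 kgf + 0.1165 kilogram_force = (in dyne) 2.936e+08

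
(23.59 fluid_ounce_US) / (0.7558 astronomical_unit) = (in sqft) 6.642e-14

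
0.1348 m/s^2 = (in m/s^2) 0.1348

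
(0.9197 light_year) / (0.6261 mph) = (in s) 3.109e+16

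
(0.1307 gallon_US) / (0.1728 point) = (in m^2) 8.116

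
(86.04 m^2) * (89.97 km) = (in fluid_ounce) 2.618e+11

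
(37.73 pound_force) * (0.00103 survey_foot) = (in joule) 0.05269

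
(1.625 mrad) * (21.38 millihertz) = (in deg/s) 0.001991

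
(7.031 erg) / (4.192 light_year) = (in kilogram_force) 1.808e-24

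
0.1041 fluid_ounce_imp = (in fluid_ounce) 0.1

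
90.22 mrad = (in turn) 0.01436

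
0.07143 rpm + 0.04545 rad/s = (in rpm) 0.5054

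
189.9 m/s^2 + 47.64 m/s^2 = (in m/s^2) 237.5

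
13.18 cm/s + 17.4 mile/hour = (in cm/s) 791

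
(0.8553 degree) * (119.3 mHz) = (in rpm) 0.01701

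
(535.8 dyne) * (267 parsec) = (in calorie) 1.055e+16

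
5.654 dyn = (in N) 5.654e-05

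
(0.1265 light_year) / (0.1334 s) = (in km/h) 3.23e+16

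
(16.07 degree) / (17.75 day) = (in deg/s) 1.048e-05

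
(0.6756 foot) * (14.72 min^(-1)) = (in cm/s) 5.052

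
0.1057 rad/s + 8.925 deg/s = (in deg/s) 14.98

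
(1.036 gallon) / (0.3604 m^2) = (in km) 1.088e-05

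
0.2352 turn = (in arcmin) 5080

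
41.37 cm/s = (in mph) 0.9254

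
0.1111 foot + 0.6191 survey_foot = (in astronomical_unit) 1.488e-12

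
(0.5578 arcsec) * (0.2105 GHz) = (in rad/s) 569.3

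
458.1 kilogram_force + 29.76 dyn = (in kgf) 458.1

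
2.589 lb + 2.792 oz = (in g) 1254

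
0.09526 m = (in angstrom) 9.526e+08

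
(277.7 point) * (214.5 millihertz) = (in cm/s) 2.101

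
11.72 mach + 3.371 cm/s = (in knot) 7757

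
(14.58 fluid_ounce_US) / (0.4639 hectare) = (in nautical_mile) 5.019e-11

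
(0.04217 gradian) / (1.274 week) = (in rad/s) 8.597e-10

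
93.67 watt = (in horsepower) 0.1256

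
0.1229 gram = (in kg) 0.0001229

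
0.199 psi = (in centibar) 1.372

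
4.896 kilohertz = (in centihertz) 4.896e+05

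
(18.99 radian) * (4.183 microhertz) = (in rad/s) 7.944e-05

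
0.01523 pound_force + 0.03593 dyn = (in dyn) 6775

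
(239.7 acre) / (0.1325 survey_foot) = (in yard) 2.627e+07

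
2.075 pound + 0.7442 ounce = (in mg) 9.623e+05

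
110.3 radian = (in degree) 6320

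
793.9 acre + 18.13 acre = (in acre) 812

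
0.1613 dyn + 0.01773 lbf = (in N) 0.07887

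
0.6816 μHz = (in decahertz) 6.816e-08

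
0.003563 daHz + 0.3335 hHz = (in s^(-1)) 33.39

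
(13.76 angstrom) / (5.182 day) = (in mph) 6.875e-15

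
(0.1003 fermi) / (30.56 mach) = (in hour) 2.677e-24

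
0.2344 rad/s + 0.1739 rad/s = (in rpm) 3.899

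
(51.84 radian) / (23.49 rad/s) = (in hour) 0.000613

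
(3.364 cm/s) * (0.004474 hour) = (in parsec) 1.756e-17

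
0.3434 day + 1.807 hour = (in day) 0.4187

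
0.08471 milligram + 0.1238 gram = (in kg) 0.0001239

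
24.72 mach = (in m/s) 8417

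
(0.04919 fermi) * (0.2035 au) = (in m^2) 1.497e-06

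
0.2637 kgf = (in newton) 2.586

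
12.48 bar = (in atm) 12.32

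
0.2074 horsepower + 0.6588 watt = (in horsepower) 0.2083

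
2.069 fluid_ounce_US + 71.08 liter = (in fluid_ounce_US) 2406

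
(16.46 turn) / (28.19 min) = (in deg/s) 3.503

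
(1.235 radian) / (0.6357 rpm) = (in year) 5.883e-07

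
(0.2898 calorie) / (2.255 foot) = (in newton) 1.764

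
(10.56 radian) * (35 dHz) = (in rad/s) 36.96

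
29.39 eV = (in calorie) 1.125e-18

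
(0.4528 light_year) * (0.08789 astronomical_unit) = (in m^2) 5.632e+25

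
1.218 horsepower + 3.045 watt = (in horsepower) 1.222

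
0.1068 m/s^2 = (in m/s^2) 0.1068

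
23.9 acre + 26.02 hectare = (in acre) 88.2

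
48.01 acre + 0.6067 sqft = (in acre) 48.01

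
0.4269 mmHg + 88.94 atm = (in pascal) 9.012e+06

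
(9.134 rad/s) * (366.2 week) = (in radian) 2.023e+09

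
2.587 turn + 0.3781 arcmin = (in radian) 16.25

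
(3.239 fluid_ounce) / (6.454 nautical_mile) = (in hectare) 8.014e-13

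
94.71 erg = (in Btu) 8.977e-09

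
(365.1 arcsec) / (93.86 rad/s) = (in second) 1.886e-05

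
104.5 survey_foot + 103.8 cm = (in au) 2.199e-10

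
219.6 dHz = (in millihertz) 2.196e+04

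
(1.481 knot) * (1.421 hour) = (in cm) 3.898e+05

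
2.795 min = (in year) 5.318e-06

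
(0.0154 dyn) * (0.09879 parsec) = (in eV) 2.93e+27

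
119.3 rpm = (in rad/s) 12.49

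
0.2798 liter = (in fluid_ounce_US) 9.461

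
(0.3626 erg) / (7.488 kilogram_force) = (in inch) 1.944e-08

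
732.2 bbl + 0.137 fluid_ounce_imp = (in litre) 1.164e+05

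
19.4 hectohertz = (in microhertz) 1.94e+09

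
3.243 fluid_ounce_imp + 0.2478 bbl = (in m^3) 0.03949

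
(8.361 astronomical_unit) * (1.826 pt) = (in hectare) 8.057e+04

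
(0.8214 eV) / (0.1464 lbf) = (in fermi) 0.0002021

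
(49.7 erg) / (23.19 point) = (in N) 0.0006075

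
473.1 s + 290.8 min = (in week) 0.02963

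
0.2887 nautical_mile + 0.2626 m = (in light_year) 5.654e-14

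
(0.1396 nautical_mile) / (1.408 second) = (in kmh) 661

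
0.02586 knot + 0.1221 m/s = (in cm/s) 13.54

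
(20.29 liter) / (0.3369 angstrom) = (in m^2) 6.023e+08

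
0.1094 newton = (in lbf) 0.02459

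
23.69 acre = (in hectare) 9.587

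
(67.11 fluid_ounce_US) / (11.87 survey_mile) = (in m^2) 1.039e-07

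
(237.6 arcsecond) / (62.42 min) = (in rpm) 2.937e-06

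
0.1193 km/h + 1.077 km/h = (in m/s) 0.3323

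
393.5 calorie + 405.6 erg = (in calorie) 393.5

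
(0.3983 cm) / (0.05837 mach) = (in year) 6.355e-12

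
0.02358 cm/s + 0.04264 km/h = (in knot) 0.02348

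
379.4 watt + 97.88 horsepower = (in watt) 7.337e+04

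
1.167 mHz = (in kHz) 1.167e-06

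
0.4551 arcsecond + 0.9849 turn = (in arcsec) 1.276e+06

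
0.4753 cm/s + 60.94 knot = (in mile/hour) 70.14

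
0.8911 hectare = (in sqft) 9.592e+04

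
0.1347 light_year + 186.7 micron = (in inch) 5.017e+16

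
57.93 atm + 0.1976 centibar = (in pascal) 5.87e+06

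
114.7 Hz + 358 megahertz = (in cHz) 3.58e+10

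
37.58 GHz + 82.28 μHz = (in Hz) 3.758e+10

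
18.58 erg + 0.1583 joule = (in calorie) 0.03784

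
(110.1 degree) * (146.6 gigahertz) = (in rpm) 2.69e+12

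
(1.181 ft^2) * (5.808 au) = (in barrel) 5.996e+11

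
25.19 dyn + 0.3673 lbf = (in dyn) 1.634e+05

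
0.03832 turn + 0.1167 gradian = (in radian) 0.2426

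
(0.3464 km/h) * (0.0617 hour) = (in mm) 2.137e+04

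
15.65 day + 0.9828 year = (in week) 53.48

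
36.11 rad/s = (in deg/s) 2069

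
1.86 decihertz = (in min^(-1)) 11.16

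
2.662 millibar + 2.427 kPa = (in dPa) 2.693e+04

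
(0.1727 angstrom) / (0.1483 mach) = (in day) 3.958e-18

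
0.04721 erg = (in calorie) 1.128e-09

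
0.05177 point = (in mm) 0.01826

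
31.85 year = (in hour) 2.79e+05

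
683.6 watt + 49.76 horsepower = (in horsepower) 50.68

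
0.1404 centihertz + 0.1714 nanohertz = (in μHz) 1404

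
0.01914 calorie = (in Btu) 7.59e-05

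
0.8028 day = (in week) 0.1147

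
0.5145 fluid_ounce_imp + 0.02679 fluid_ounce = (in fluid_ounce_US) 0.5211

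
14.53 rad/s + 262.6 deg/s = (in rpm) 182.5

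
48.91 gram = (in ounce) 1.725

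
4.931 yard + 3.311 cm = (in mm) 4542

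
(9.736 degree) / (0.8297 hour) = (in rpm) 0.0005433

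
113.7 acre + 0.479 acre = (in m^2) 4.621e+05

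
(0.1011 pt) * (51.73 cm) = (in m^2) 1.845e-05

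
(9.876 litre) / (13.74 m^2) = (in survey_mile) 4.466e-07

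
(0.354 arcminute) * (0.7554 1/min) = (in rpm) 1.238e-05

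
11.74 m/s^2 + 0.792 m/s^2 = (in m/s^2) 12.53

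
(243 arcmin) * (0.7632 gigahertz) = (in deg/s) 3.091e+09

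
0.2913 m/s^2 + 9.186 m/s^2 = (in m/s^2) 9.477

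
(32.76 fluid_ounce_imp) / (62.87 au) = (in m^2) 9.897e-17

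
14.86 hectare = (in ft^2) 1.6e+06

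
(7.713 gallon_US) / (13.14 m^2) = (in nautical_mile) 1.2e-06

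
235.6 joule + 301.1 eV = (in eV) 1.47e+21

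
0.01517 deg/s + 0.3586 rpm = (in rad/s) 0.03782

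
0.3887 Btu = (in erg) 4.101e+09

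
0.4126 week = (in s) 2.495e+05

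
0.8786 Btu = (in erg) 9.27e+09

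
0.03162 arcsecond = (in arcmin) 0.000527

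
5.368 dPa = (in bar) 5.368e-06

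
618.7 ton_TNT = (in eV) 1.616e+31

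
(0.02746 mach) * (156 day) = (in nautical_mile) 6.805e+04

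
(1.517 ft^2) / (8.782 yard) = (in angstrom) 1.755e+08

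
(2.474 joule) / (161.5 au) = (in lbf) 2.302e-14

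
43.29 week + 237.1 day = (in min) 7.778e+05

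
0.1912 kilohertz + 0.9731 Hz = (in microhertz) 1.922e+08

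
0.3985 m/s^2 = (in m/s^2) 0.3985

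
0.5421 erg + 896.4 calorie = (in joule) 3751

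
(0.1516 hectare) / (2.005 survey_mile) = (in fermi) 4.698e+14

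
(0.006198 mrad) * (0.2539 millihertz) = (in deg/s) 9.016e-08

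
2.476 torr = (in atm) 0.003258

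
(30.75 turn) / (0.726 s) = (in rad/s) 266.1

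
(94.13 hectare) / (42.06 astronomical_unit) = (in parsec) 4.848e-24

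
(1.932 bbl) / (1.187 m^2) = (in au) 1.73e-12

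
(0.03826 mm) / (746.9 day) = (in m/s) 5.929e-13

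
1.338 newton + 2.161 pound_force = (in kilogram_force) 1.117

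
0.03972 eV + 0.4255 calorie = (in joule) 1.78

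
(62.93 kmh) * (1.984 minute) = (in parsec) 6.744e-14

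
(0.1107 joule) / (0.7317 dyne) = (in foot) 4.964e+04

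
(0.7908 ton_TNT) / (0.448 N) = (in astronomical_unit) 0.04937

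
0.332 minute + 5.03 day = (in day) 5.03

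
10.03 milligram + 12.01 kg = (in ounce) 423.6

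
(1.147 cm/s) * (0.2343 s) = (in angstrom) 2.687e+07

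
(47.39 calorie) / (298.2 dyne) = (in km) 66.49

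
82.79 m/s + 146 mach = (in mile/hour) 1.114e+05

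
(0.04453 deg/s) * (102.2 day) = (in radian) 6863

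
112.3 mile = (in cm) 1.807e+07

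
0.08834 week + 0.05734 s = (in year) 0.001694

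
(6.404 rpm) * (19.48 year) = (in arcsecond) 8.498e+13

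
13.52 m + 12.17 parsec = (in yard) 4.107e+17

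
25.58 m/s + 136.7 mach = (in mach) 136.8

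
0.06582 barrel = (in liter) 10.46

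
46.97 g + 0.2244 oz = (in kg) 0.05333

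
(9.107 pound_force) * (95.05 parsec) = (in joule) 1.188e+20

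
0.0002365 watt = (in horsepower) 3.172e-07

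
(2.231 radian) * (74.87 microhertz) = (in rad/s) 0.000167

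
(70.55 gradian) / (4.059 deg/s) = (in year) 4.96e-07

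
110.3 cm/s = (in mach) 0.003239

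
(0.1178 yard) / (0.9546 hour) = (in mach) 9.205e-08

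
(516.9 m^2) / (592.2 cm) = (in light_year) 9.226e-15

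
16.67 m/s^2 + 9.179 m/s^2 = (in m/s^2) 25.85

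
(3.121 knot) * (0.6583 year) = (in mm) 3.333e+10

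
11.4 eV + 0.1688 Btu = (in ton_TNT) 4.257e-08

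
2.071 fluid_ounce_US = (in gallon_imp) 0.01347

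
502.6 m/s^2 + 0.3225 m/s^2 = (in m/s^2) 502.9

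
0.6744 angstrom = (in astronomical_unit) 4.508e-22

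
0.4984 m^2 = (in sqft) 5.365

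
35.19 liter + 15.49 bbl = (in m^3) 2.498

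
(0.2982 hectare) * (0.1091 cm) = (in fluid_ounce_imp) 1.145e+05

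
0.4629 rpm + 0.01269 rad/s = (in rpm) 0.5841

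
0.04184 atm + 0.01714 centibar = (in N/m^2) 4257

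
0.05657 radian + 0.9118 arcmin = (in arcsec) 1.172e+04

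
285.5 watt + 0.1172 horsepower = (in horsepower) 0.5001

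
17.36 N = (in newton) 17.36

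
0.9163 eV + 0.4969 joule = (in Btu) 0.000471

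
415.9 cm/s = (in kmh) 14.97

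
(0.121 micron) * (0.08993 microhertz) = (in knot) 2.115e-14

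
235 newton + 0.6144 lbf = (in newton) 237.7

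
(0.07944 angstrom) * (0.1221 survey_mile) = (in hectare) 1.561e-13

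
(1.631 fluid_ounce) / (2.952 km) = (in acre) 4.038e-12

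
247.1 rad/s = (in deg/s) 1.416e+04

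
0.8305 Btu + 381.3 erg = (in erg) 8.762e+09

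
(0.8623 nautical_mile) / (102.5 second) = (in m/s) 15.58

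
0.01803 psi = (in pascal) 124.3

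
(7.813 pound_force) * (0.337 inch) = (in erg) 2.975e+06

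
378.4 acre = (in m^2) 1.531e+06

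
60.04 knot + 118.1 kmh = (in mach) 0.1871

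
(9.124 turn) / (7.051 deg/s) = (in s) 465.8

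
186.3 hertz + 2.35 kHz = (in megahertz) 0.002536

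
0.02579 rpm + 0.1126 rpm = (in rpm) 0.1384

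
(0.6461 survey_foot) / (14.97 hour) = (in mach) 1.073e-08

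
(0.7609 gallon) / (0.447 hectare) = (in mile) 4.004e-10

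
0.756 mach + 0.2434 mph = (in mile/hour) 576.1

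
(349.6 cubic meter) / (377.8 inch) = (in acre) 0.009002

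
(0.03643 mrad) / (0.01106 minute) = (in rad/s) 5.49e-05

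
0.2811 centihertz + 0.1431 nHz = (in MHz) 2.811e-09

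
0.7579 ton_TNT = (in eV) 1.979e+28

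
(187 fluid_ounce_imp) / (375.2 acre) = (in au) 2.339e-20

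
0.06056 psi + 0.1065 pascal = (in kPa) 0.4177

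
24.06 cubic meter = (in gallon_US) 6356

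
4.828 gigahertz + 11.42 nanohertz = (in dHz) 4.828e+10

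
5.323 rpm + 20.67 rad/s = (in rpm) 202.7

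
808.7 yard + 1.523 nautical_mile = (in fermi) 3.56e+18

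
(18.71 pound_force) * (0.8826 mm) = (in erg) 7.346e+05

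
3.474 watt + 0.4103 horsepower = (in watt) 309.4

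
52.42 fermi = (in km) 5.242e-17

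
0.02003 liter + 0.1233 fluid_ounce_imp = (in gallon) 0.006217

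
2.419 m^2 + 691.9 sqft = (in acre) 0.01648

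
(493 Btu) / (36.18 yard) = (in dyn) 1.572e+09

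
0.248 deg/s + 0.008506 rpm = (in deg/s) 0.299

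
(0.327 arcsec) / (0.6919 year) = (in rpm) 6.938e-13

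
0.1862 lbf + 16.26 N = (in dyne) 1.709e+06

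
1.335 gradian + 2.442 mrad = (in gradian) 1.49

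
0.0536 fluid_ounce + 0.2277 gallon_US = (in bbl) 0.005431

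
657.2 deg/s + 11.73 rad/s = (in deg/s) 1329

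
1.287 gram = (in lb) 0.002837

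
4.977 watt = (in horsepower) 0.006674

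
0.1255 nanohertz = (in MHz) 1.255e-16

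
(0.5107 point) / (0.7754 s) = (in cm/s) 0.02323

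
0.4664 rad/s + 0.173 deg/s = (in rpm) 4.483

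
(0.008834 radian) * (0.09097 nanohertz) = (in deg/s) 4.604e-11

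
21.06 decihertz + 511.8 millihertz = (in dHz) 26.18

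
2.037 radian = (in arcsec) 4.202e+05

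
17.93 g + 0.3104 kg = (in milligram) 3.283e+05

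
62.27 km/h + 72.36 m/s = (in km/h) 322.8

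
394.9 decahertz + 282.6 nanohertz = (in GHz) 3.949e-06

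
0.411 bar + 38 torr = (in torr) 346.3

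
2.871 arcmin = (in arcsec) 172.3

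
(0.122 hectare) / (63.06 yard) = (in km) 0.02116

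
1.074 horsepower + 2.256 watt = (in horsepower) 1.077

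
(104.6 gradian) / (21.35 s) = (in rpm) 0.7349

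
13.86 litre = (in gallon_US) 3.661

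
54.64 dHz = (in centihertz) 546.4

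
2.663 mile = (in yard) 4687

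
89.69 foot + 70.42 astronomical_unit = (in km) 1.053e+10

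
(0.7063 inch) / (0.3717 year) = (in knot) 2.975e-09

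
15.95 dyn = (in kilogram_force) 1.626e-05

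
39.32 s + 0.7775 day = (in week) 0.1111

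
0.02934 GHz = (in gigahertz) 0.02934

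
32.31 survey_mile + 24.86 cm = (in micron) 5.2e+10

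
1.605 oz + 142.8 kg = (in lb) 314.9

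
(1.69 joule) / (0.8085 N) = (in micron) 2.09e+06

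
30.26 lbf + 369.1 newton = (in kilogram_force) 51.36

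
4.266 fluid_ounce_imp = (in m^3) 0.0001212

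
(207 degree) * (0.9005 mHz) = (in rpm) 0.03107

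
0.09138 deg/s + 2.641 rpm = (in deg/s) 15.94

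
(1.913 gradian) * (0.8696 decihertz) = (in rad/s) 0.002613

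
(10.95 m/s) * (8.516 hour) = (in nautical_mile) 181.3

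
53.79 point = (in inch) 0.7471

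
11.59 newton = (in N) 11.59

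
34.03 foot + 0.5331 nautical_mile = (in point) 2.828e+06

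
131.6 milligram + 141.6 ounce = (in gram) 4014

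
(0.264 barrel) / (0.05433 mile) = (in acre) 1.186e-07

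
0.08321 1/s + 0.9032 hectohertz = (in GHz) 9.04e-08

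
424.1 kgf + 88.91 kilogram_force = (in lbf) 1131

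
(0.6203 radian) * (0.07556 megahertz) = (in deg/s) 2.685e+06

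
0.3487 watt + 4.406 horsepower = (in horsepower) 4.406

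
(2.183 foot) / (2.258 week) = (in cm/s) 4.872e-05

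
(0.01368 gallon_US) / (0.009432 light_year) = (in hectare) 5.803e-23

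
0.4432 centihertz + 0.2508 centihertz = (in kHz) 6.94e-06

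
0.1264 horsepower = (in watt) 94.26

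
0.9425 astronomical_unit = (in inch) 5.551e+12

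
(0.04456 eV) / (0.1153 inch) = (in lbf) 5.48e-19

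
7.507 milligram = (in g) 0.007507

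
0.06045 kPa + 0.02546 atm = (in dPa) 2.64e+04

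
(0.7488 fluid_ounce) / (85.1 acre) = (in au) 4.298e-22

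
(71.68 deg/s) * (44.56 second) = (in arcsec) 1.15e+07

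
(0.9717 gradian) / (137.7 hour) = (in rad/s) 3.079e-08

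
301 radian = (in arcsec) 6.209e+07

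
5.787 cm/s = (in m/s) 0.05787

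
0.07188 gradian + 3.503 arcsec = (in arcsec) 236.4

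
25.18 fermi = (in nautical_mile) 1.36e-17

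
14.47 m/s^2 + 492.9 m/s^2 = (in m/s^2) 507.4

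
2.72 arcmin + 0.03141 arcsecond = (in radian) 0.0007914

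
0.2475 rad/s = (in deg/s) 14.18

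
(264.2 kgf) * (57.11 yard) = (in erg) 1.353e+12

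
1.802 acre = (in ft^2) 7.85e+04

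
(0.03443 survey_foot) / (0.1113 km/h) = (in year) 1.076e-08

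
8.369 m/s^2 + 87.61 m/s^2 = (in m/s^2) 95.98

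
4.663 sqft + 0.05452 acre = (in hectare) 0.02211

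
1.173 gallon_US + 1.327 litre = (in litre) 5.767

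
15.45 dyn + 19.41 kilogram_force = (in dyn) 1.903e+07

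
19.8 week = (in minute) 1.996e+05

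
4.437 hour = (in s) 1.597e+04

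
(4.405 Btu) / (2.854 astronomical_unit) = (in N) 1.089e-08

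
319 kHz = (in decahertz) 3.19e+04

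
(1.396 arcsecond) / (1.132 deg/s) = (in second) 0.0003426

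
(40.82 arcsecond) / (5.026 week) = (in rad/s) 6.51e-11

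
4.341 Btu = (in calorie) 1095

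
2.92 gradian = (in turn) 0.0073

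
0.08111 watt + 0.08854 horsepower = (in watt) 66.11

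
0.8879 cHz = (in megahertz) 8.879e-09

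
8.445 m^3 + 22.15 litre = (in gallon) 2237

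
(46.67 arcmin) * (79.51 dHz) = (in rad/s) 0.1079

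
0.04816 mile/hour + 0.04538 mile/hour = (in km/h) 0.1505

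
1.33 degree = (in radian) 0.02321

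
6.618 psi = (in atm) 0.4503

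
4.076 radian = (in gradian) 259.5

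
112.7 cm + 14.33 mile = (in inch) 9.08e+05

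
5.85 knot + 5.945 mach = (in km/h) 7298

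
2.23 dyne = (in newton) 2.23e-05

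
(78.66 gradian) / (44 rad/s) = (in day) 3.25e-07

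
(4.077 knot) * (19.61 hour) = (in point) 4.197e+08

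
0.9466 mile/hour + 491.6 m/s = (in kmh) 1771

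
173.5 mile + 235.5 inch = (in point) 7.915e+08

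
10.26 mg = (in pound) 2.262e-05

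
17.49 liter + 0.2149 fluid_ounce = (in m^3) 0.0175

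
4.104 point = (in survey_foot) 0.00475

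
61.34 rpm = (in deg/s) 368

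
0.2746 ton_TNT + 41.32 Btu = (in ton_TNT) 0.2746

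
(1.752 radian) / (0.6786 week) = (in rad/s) 4.269e-06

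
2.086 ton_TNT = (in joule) 8.728e+09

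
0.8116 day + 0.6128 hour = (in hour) 20.09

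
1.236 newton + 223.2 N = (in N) 224.4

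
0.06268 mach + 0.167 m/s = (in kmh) 77.43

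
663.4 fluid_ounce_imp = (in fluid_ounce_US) 637.4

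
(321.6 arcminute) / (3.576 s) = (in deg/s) 1.499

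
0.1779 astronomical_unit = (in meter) 2.661e+10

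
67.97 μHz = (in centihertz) 0.006797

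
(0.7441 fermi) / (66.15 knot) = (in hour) 6.074e-21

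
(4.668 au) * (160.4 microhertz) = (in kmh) 4.032e+08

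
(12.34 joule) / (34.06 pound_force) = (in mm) 81.45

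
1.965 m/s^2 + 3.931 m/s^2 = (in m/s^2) 5.896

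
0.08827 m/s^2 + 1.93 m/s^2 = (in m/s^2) 2.018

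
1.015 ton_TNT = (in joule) 4.247e+09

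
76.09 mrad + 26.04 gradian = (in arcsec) 1.001e+05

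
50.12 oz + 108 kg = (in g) 1.094e+05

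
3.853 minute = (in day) 0.002676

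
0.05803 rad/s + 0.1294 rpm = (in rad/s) 0.07158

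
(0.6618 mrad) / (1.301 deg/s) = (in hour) 8.096e-06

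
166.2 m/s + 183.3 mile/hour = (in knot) 482.4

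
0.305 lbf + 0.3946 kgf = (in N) 5.226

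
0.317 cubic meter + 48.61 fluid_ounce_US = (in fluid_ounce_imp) 1.121e+04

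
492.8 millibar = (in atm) 0.4864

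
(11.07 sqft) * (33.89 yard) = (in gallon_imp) 7010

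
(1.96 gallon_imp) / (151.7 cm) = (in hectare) 5.874e-07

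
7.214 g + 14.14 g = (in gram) 21.35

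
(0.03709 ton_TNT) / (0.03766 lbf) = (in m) 9.264e+08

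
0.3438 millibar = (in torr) 0.2579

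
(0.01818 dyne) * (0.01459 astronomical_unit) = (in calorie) 94.84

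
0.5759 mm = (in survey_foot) 0.001889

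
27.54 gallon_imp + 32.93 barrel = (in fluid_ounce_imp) 1.887e+05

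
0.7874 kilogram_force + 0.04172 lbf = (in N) 7.907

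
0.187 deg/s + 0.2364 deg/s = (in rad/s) 0.00739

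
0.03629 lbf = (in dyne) 1.614e+04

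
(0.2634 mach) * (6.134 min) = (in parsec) 1.07e-12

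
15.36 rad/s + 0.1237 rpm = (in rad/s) 15.37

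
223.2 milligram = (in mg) 223.2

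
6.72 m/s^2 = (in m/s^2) 6.72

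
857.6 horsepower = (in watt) 6.395e+05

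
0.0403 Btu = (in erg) 4.252e+08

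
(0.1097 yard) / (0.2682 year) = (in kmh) 4.27e-08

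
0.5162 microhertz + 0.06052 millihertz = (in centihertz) 0.006104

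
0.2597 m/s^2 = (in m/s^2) 0.2597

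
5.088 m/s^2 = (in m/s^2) 5.088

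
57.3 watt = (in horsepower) 0.07684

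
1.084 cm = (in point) 30.73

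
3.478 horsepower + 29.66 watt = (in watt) 2623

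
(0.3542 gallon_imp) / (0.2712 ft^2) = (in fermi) 6.391e+13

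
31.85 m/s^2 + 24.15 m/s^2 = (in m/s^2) 56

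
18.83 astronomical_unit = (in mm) 2.817e+15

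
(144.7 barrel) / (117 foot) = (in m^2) 0.6451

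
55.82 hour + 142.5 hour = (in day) 8.263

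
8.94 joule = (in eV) 5.58e+19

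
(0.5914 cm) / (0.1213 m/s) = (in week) 8.061e-08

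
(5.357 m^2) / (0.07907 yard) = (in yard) 81.03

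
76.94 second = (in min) 1.282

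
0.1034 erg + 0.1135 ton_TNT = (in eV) 2.964e+27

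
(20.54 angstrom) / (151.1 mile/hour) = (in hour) 8.447e-15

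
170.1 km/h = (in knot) 91.85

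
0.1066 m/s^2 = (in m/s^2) 0.1066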